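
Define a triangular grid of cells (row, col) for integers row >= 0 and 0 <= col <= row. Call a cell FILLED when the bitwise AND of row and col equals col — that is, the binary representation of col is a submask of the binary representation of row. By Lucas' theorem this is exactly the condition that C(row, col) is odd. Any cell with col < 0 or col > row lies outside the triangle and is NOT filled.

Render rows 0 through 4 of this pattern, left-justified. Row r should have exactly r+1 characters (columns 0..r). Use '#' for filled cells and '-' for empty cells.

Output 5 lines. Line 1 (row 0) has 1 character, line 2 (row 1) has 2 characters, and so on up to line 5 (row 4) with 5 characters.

r0=0: #
r1=1: ##
r2=10: #-#
r3=11: ####
r4=100: #---#

Answer: #
##
#-#
####
#---#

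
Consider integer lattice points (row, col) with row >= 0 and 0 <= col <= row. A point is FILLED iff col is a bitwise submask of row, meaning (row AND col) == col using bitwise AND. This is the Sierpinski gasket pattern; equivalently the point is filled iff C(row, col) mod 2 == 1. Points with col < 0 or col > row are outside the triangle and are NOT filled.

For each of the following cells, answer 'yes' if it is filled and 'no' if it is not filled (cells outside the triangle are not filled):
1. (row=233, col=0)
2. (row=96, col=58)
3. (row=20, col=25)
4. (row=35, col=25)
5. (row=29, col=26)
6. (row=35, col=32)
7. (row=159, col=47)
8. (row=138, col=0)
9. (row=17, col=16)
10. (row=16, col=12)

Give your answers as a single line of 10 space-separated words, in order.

Answer: yes no no no no yes no yes yes no

Derivation:
(233,0): row=0b11101001, col=0b0, row AND col = 0b0 = 0; 0 == 0 -> filled
(96,58): row=0b1100000, col=0b111010, row AND col = 0b100000 = 32; 32 != 58 -> empty
(20,25): col outside [0, 20] -> not filled
(35,25): row=0b100011, col=0b11001, row AND col = 0b1 = 1; 1 != 25 -> empty
(29,26): row=0b11101, col=0b11010, row AND col = 0b11000 = 24; 24 != 26 -> empty
(35,32): row=0b100011, col=0b100000, row AND col = 0b100000 = 32; 32 == 32 -> filled
(159,47): row=0b10011111, col=0b101111, row AND col = 0b1111 = 15; 15 != 47 -> empty
(138,0): row=0b10001010, col=0b0, row AND col = 0b0 = 0; 0 == 0 -> filled
(17,16): row=0b10001, col=0b10000, row AND col = 0b10000 = 16; 16 == 16 -> filled
(16,12): row=0b10000, col=0b1100, row AND col = 0b0 = 0; 0 != 12 -> empty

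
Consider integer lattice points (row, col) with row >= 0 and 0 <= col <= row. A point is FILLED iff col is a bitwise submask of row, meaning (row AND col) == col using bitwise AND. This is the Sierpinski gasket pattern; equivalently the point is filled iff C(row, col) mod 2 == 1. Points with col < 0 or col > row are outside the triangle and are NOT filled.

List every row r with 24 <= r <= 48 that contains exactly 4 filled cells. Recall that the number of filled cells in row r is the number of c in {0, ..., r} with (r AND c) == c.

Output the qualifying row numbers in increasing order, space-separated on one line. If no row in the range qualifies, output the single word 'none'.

Answer: 24 33 34 36 40 48

Derivation:
Row r has 2^popcount(r) filled cells, so we need popcount(r) = log2(4) = 2.
Scan r = 24..48 and keep those with exactly 2 one-bits:
r=24=11000 popcount=2 -> KEEP
r=25=11001 popcount=3 -> skip
r=26=11010 popcount=3 -> skip
r=27=11011 popcount=4 -> skip
r=28=11100 popcount=3 -> skip
r=29=11101 popcount=4 -> skip
r=30=11110 popcount=4 -> skip
r=31=11111 popcount=5 -> skip
r=32=100000 popcount=1 -> skip
r=33=100001 popcount=2 -> KEEP
r=34=100010 popcount=2 -> KEEP
r=35=100011 popcount=3 -> skip
r=36=100100 popcount=2 -> KEEP
r=37=100101 popcount=3 -> skip
r=38=100110 popcount=3 -> skip
r=39=100111 popcount=4 -> skip
r=40=101000 popcount=2 -> KEEP
r=41=101001 popcount=3 -> skip
r=42=101010 popcount=3 -> skip
r=43=101011 popcount=4 -> skip
r=44=101100 popcount=3 -> skip
r=45=101101 popcount=4 -> skip
r=46=101110 popcount=4 -> skip
r=47=101111 popcount=5 -> skip
r=48=110000 popcount=2 -> KEEP
Kept rows: 24 33 34 36 40 48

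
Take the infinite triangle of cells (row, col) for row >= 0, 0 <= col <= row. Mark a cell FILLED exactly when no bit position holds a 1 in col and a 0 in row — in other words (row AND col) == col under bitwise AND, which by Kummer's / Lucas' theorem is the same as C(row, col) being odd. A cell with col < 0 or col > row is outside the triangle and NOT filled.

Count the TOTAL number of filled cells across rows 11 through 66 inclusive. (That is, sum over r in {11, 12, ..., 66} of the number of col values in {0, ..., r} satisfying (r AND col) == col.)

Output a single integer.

r11=1011 pc3: +8 =8
r12=1100 pc2: +4 =12
r13=1101 pc3: +8 =20
r14=1110 pc3: +8 =28
r15=1111 pc4: +16 =44
r16=10000 pc1: +2 =46
r17=10001 pc2: +4 =50
r18=10010 pc2: +4 =54
r19=10011 pc3: +8 =62
r20=10100 pc2: +4 =66
r21=10101 pc3: +8 =74
r22=10110 pc3: +8 =82
r23=10111 pc4: +16 =98
r24=11000 pc2: +4 =102
r25=11001 pc3: +8 =110
r26=11010 pc3: +8 =118
r27=11011 pc4: +16 =134
r28=11100 pc3: +8 =142
r29=11101 pc4: +16 =158
r30=11110 pc4: +16 =174
r31=11111 pc5: +32 =206
r32=100000 pc1: +2 =208
r33=100001 pc2: +4 =212
r34=100010 pc2: +4 =216
r35=100011 pc3: +8 =224
r36=100100 pc2: +4 =228
r37=100101 pc3: +8 =236
r38=100110 pc3: +8 =244
r39=100111 pc4: +16 =260
r40=101000 pc2: +4 =264
r41=101001 pc3: +8 =272
r42=101010 pc3: +8 =280
r43=101011 pc4: +16 =296
r44=101100 pc3: +8 =304
r45=101101 pc4: +16 =320
r46=101110 pc4: +16 =336
r47=101111 pc5: +32 =368
r48=110000 pc2: +4 =372
r49=110001 pc3: +8 =380
r50=110010 pc3: +8 =388
r51=110011 pc4: +16 =404
r52=110100 pc3: +8 =412
r53=110101 pc4: +16 =428
r54=110110 pc4: +16 =444
r55=110111 pc5: +32 =476
r56=111000 pc3: +8 =484
r57=111001 pc4: +16 =500
r58=111010 pc4: +16 =516
r59=111011 pc5: +32 =548
r60=111100 pc4: +16 =564
r61=111101 pc5: +32 =596
r62=111110 pc5: +32 =628
r63=111111 pc6: +64 =692
r64=1000000 pc1: +2 =694
r65=1000001 pc2: +4 =698
r66=1000010 pc2: +4 =702

Answer: 702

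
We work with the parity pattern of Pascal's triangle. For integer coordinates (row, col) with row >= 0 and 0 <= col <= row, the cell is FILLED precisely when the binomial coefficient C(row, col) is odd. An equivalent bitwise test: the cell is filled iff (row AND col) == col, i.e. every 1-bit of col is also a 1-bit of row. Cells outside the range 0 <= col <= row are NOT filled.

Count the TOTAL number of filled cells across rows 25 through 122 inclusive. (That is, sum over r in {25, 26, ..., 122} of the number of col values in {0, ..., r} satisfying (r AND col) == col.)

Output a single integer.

r25=11001 pc3: +8 =8
r26=11010 pc3: +8 =16
r27=11011 pc4: +16 =32
r28=11100 pc3: +8 =40
r29=11101 pc4: +16 =56
r30=11110 pc4: +16 =72
r31=11111 pc5: +32 =104
r32=100000 pc1: +2 =106
r33=100001 pc2: +4 =110
r34=100010 pc2: +4 =114
r35=100011 pc3: +8 =122
r36=100100 pc2: +4 =126
r37=100101 pc3: +8 =134
r38=100110 pc3: +8 =142
r39=100111 pc4: +16 =158
r40=101000 pc2: +4 =162
r41=101001 pc3: +8 =170
r42=101010 pc3: +8 =178
r43=101011 pc4: +16 =194
r44=101100 pc3: +8 =202
r45=101101 pc4: +16 =218
r46=101110 pc4: +16 =234
r47=101111 pc5: +32 =266
r48=110000 pc2: +4 =270
r49=110001 pc3: +8 =278
r50=110010 pc3: +8 =286
r51=110011 pc4: +16 =302
r52=110100 pc3: +8 =310
r53=110101 pc4: +16 =326
r54=110110 pc4: +16 =342
r55=110111 pc5: +32 =374
r56=111000 pc3: +8 =382
r57=111001 pc4: +16 =398
r58=111010 pc4: +16 =414
r59=111011 pc5: +32 =446
r60=111100 pc4: +16 =462
r61=111101 pc5: +32 =494
r62=111110 pc5: +32 =526
r63=111111 pc6: +64 =590
r64=1000000 pc1: +2 =592
r65=1000001 pc2: +4 =596
r66=1000010 pc2: +4 =600
r67=1000011 pc3: +8 =608
r68=1000100 pc2: +4 =612
r69=1000101 pc3: +8 =620
r70=1000110 pc3: +8 =628
r71=1000111 pc4: +16 =644
r72=1001000 pc2: +4 =648
r73=1001001 pc3: +8 =656
r74=1001010 pc3: +8 =664
r75=1001011 pc4: +16 =680
r76=1001100 pc3: +8 =688
r77=1001101 pc4: +16 =704
r78=1001110 pc4: +16 =720
r79=1001111 pc5: +32 =752
r80=1010000 pc2: +4 =756
r81=1010001 pc3: +8 =764
r82=1010010 pc3: +8 =772
r83=1010011 pc4: +16 =788
r84=1010100 pc3: +8 =796
r85=1010101 pc4: +16 =812
r86=1010110 pc4: +16 =828
r87=1010111 pc5: +32 =860
r88=1011000 pc3: +8 =868
r89=1011001 pc4: +16 =884
r90=1011010 pc4: +16 =900
r91=1011011 pc5: +32 =932
r92=1011100 pc4: +16 =948
r93=1011101 pc5: +32 =980
r94=1011110 pc5: +32 =1012
r95=1011111 pc6: +64 =1076
r96=1100000 pc2: +4 =1080
r97=1100001 pc3: +8 =1088
r98=1100010 pc3: +8 =1096
r99=1100011 pc4: +16 =1112
r100=1100100 pc3: +8 =1120
r101=1100101 pc4: +16 =1136
r102=1100110 pc4: +16 =1152
r103=1100111 pc5: +32 =1184
r104=1101000 pc3: +8 =1192
r105=1101001 pc4: +16 =1208
r106=1101010 pc4: +16 =1224
r107=1101011 pc5: +32 =1256
r108=1101100 pc4: +16 =1272
r109=1101101 pc5: +32 =1304
r110=1101110 pc5: +32 =1336
r111=1101111 pc6: +64 =1400
r112=1110000 pc3: +8 =1408
r113=1110001 pc4: +16 =1424
r114=1110010 pc4: +16 =1440
r115=1110011 pc5: +32 =1472
r116=1110100 pc4: +16 =1488
r117=1110101 pc5: +32 =1520
r118=1110110 pc5: +32 =1552
r119=1110111 pc6: +64 =1616
r120=1111000 pc4: +16 =1632
r121=1111001 pc5: +32 =1664
r122=1111010 pc5: +32 =1696

Answer: 1696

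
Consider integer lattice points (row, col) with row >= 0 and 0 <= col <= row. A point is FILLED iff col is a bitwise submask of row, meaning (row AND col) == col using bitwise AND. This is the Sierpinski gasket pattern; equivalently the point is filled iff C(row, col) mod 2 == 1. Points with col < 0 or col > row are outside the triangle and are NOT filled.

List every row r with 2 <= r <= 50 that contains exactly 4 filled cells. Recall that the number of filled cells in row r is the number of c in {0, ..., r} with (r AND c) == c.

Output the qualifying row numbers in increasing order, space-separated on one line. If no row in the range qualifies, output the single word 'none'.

Answer: 3 5 6 9 10 12 17 18 20 24 33 34 36 40 48

Derivation:
Row r has 2^popcount(r) filled cells, so we need popcount(r) = log2(4) = 2.
Scan r = 2..50 and keep those with exactly 2 one-bits:
r=2=10 popcount=1 -> skip
r=3=11 popcount=2 -> KEEP
r=4=100 popcount=1 -> skip
r=5=101 popcount=2 -> KEEP
r=6=110 popcount=2 -> KEEP
r=7=111 popcount=3 -> skip
r=8=1000 popcount=1 -> skip
r=9=1001 popcount=2 -> KEEP
r=10=1010 popcount=2 -> KEEP
r=11=1011 popcount=3 -> skip
r=12=1100 popcount=2 -> KEEP
r=13=1101 popcount=3 -> skip
r=14=1110 popcount=3 -> skip
r=15=1111 popcount=4 -> skip
r=16=10000 popcount=1 -> skip
r=17=10001 popcount=2 -> KEEP
r=18=10010 popcount=2 -> KEEP
r=19=10011 popcount=3 -> skip
r=20=10100 popcount=2 -> KEEP
r=21=10101 popcount=3 -> skip
r=22=10110 popcount=3 -> skip
r=23=10111 popcount=4 -> skip
r=24=11000 popcount=2 -> KEEP
r=25=11001 popcount=3 -> skip
r=26=11010 popcount=3 -> skip
r=27=11011 popcount=4 -> skip
r=28=11100 popcount=3 -> skip
r=29=11101 popcount=4 -> skip
r=30=11110 popcount=4 -> skip
r=31=11111 popcount=5 -> skip
r=32=100000 popcount=1 -> skip
r=33=100001 popcount=2 -> KEEP
r=34=100010 popcount=2 -> KEEP
r=35=100011 popcount=3 -> skip
r=36=100100 popcount=2 -> KEEP
r=37=100101 popcount=3 -> skip
r=38=100110 popcount=3 -> skip
r=39=100111 popcount=4 -> skip
r=40=101000 popcount=2 -> KEEP
r=41=101001 popcount=3 -> skip
r=42=101010 popcount=3 -> skip
r=43=101011 popcount=4 -> skip
r=44=101100 popcount=3 -> skip
r=45=101101 popcount=4 -> skip
r=46=101110 popcount=4 -> skip
r=47=101111 popcount=5 -> skip
r=48=110000 popcount=2 -> KEEP
r=49=110001 popcount=3 -> skip
r=50=110010 popcount=3 -> skip
Kept rows: 3 5 6 9 10 12 17 18 20 24 33 34 36 40 48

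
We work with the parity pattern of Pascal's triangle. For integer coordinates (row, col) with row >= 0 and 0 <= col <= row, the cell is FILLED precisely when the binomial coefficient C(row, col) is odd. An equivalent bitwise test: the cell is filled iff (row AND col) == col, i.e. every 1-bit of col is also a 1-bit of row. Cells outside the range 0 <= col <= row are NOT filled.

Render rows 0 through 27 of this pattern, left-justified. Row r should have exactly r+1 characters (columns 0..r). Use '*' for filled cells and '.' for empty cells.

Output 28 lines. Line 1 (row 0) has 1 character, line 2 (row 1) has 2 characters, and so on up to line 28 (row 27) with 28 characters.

Answer: *
**
*.*
****
*...*
**..**
*.*.*.*
********
*.......*
**......**
*.*.....*.*
****....****
*...*...*...*
**..**..**..**
*.*.*.*.*.*.*.*
****************
*...............*
**..............**
*.*.............*.*
****............****
*...*...........*...*
**..**..........**..**
*.*.*.*.........*.*.*.*
********........********
*.......*.......*.......*
**......**......**......**
*.*.....*.*.....*.*.....*.*
****....****....****....****

Derivation:
r0=0: *
r1=1: **
r2=10: *.*
r3=11: ****
r4=100: *...*
r5=101: **..**
r6=110: *.*.*.*
r7=111: ********
r8=1000: *.......*
r9=1001: **......**
r10=1010: *.*.....*.*
r11=1011: ****....****
r12=1100: *...*...*...*
r13=1101: **..**..**..**
r14=1110: *.*.*.*.*.*.*.*
r15=1111: ****************
r16=10000: *...............*
r17=10001: **..............**
r18=10010: *.*.............*.*
r19=10011: ****............****
r20=10100: *...*...........*...*
r21=10101: **..**..........**..**
r22=10110: *.*.*.*.........*.*.*.*
r23=10111: ********........********
r24=11000: *.......*.......*.......*
r25=11001: **......**......**......**
r26=11010: *.*.....*.*.....*.*.....*.*
r27=11011: ****....****....****....****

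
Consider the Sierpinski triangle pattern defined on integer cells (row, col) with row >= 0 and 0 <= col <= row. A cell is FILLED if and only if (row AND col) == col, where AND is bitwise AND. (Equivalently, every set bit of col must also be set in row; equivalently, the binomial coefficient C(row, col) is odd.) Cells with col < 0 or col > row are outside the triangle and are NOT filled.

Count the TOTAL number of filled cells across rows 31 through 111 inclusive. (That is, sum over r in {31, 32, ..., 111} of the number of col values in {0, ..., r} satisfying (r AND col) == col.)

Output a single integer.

Answer: 1328

Derivation:
r31=11111 pc5: +32 =32
r32=100000 pc1: +2 =34
r33=100001 pc2: +4 =38
r34=100010 pc2: +4 =42
r35=100011 pc3: +8 =50
r36=100100 pc2: +4 =54
r37=100101 pc3: +8 =62
r38=100110 pc3: +8 =70
r39=100111 pc4: +16 =86
r40=101000 pc2: +4 =90
r41=101001 pc3: +8 =98
r42=101010 pc3: +8 =106
r43=101011 pc4: +16 =122
r44=101100 pc3: +8 =130
r45=101101 pc4: +16 =146
r46=101110 pc4: +16 =162
r47=101111 pc5: +32 =194
r48=110000 pc2: +4 =198
r49=110001 pc3: +8 =206
r50=110010 pc3: +8 =214
r51=110011 pc4: +16 =230
r52=110100 pc3: +8 =238
r53=110101 pc4: +16 =254
r54=110110 pc4: +16 =270
r55=110111 pc5: +32 =302
r56=111000 pc3: +8 =310
r57=111001 pc4: +16 =326
r58=111010 pc4: +16 =342
r59=111011 pc5: +32 =374
r60=111100 pc4: +16 =390
r61=111101 pc5: +32 =422
r62=111110 pc5: +32 =454
r63=111111 pc6: +64 =518
r64=1000000 pc1: +2 =520
r65=1000001 pc2: +4 =524
r66=1000010 pc2: +4 =528
r67=1000011 pc3: +8 =536
r68=1000100 pc2: +4 =540
r69=1000101 pc3: +8 =548
r70=1000110 pc3: +8 =556
r71=1000111 pc4: +16 =572
r72=1001000 pc2: +4 =576
r73=1001001 pc3: +8 =584
r74=1001010 pc3: +8 =592
r75=1001011 pc4: +16 =608
r76=1001100 pc3: +8 =616
r77=1001101 pc4: +16 =632
r78=1001110 pc4: +16 =648
r79=1001111 pc5: +32 =680
r80=1010000 pc2: +4 =684
r81=1010001 pc3: +8 =692
r82=1010010 pc3: +8 =700
r83=1010011 pc4: +16 =716
r84=1010100 pc3: +8 =724
r85=1010101 pc4: +16 =740
r86=1010110 pc4: +16 =756
r87=1010111 pc5: +32 =788
r88=1011000 pc3: +8 =796
r89=1011001 pc4: +16 =812
r90=1011010 pc4: +16 =828
r91=1011011 pc5: +32 =860
r92=1011100 pc4: +16 =876
r93=1011101 pc5: +32 =908
r94=1011110 pc5: +32 =940
r95=1011111 pc6: +64 =1004
r96=1100000 pc2: +4 =1008
r97=1100001 pc3: +8 =1016
r98=1100010 pc3: +8 =1024
r99=1100011 pc4: +16 =1040
r100=1100100 pc3: +8 =1048
r101=1100101 pc4: +16 =1064
r102=1100110 pc4: +16 =1080
r103=1100111 pc5: +32 =1112
r104=1101000 pc3: +8 =1120
r105=1101001 pc4: +16 =1136
r106=1101010 pc4: +16 =1152
r107=1101011 pc5: +32 =1184
r108=1101100 pc4: +16 =1200
r109=1101101 pc5: +32 =1232
r110=1101110 pc5: +32 =1264
r111=1101111 pc6: +64 =1328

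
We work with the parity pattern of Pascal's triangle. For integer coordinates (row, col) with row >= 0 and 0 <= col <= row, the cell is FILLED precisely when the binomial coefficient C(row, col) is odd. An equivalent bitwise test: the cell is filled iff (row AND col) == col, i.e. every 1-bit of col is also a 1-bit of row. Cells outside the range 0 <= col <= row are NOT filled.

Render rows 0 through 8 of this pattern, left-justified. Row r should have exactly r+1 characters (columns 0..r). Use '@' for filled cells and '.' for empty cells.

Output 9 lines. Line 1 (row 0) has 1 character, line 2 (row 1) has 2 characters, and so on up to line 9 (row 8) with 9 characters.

r0=0: @
r1=1: @@
r2=10: @.@
r3=11: @@@@
r4=100: @...@
r5=101: @@..@@
r6=110: @.@.@.@
r7=111: @@@@@@@@
r8=1000: @.......@

Answer: @
@@
@.@
@@@@
@...@
@@..@@
@.@.@.@
@@@@@@@@
@.......@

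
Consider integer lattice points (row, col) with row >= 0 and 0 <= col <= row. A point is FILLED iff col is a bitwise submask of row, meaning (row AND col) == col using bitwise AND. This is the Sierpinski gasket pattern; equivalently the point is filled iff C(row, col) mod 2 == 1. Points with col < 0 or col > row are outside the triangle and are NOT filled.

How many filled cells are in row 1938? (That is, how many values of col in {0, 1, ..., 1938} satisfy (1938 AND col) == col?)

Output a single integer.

Answer: 64

Derivation:
1938 in binary = 11110010010
popcount(1938) = number of 1-bits in 11110010010 = 6
A col c satisfies (1938 AND c) == c iff every set bit of c is also set in 1938; each of the 6 set bits of 1938 can independently be on or off in c.
count = 2^6 = 64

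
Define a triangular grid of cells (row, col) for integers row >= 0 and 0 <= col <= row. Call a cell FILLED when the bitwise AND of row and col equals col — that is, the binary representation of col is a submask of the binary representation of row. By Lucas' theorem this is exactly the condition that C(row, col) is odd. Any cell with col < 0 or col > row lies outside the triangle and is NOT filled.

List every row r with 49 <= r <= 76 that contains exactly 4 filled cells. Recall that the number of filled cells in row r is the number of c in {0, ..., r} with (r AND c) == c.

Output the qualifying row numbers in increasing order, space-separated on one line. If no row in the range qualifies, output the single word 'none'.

Row r has 2^popcount(r) filled cells, so we need popcount(r) = log2(4) = 2.
Scan r = 49..76 and keep those with exactly 2 one-bits:
r=49=110001 popcount=3 -> skip
r=50=110010 popcount=3 -> skip
r=51=110011 popcount=4 -> skip
r=52=110100 popcount=3 -> skip
r=53=110101 popcount=4 -> skip
r=54=110110 popcount=4 -> skip
r=55=110111 popcount=5 -> skip
r=56=111000 popcount=3 -> skip
r=57=111001 popcount=4 -> skip
r=58=111010 popcount=4 -> skip
r=59=111011 popcount=5 -> skip
r=60=111100 popcount=4 -> skip
r=61=111101 popcount=5 -> skip
r=62=111110 popcount=5 -> skip
r=63=111111 popcount=6 -> skip
r=64=1000000 popcount=1 -> skip
r=65=1000001 popcount=2 -> KEEP
r=66=1000010 popcount=2 -> KEEP
r=67=1000011 popcount=3 -> skip
r=68=1000100 popcount=2 -> KEEP
r=69=1000101 popcount=3 -> skip
r=70=1000110 popcount=3 -> skip
r=71=1000111 popcount=4 -> skip
r=72=1001000 popcount=2 -> KEEP
r=73=1001001 popcount=3 -> skip
r=74=1001010 popcount=3 -> skip
r=75=1001011 popcount=4 -> skip
r=76=1001100 popcount=3 -> skip
Kept rows: 65 66 68 72

Answer: 65 66 68 72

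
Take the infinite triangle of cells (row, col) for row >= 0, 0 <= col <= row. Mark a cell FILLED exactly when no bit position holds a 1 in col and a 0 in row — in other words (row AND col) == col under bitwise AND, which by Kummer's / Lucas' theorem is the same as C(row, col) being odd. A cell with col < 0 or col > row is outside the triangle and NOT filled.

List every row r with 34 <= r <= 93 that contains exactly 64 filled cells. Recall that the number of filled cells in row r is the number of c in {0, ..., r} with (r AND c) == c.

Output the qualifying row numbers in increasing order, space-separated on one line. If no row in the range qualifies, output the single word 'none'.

Answer: 63

Derivation:
Row r has 2^popcount(r) filled cells, so we need popcount(r) = log2(64) = 6.
Scan r = 34..93 and keep those with exactly 6 one-bits:
r=34=100010 popcount=2 -> skip
r=35=100011 popcount=3 -> skip
r=36=100100 popcount=2 -> skip
r=37=100101 popcount=3 -> skip
r=38=100110 popcount=3 -> skip
r=39=100111 popcount=4 -> skip
r=40=101000 popcount=2 -> skip
r=41=101001 popcount=3 -> skip
r=42=101010 popcount=3 -> skip
r=43=101011 popcount=4 -> skip
r=44=101100 popcount=3 -> skip
r=45=101101 popcount=4 -> skip
r=46=101110 popcount=4 -> skip
r=47=101111 popcount=5 -> skip
r=48=110000 popcount=2 -> skip
r=49=110001 popcount=3 -> skip
r=50=110010 popcount=3 -> skip
r=51=110011 popcount=4 -> skip
r=52=110100 popcount=3 -> skip
r=53=110101 popcount=4 -> skip
r=54=110110 popcount=4 -> skip
r=55=110111 popcount=5 -> skip
r=56=111000 popcount=3 -> skip
r=57=111001 popcount=4 -> skip
r=58=111010 popcount=4 -> skip
r=59=111011 popcount=5 -> skip
r=60=111100 popcount=4 -> skip
r=61=111101 popcount=5 -> skip
r=62=111110 popcount=5 -> skip
r=63=111111 popcount=6 -> KEEP
r=64=1000000 popcount=1 -> skip
r=65=1000001 popcount=2 -> skip
r=66=1000010 popcount=2 -> skip
r=67=1000011 popcount=3 -> skip
r=68=1000100 popcount=2 -> skip
r=69=1000101 popcount=3 -> skip
r=70=1000110 popcount=3 -> skip
r=71=1000111 popcount=4 -> skip
r=72=1001000 popcount=2 -> skip
r=73=1001001 popcount=3 -> skip
r=74=1001010 popcount=3 -> skip
r=75=1001011 popcount=4 -> skip
r=76=1001100 popcount=3 -> skip
r=77=1001101 popcount=4 -> skip
r=78=1001110 popcount=4 -> skip
r=79=1001111 popcount=5 -> skip
r=80=1010000 popcount=2 -> skip
r=81=1010001 popcount=3 -> skip
r=82=1010010 popcount=3 -> skip
r=83=1010011 popcount=4 -> skip
r=84=1010100 popcount=3 -> skip
r=85=1010101 popcount=4 -> skip
r=86=1010110 popcount=4 -> skip
r=87=1010111 popcount=5 -> skip
r=88=1011000 popcount=3 -> skip
r=89=1011001 popcount=4 -> skip
r=90=1011010 popcount=4 -> skip
r=91=1011011 popcount=5 -> skip
r=92=1011100 popcount=4 -> skip
r=93=1011101 popcount=5 -> skip
Kept rows: 63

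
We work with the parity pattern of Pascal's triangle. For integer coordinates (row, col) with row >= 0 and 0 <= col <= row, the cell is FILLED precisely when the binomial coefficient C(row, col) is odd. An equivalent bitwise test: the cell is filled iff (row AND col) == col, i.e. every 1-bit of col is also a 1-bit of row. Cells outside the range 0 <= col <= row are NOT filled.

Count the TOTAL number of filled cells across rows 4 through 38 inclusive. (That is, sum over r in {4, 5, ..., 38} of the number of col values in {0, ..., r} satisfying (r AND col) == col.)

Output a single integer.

r4=100 pc1: +2 =2
r5=101 pc2: +4 =6
r6=110 pc2: +4 =10
r7=111 pc3: +8 =18
r8=1000 pc1: +2 =20
r9=1001 pc2: +4 =24
r10=1010 pc2: +4 =28
r11=1011 pc3: +8 =36
r12=1100 pc2: +4 =40
r13=1101 pc3: +8 =48
r14=1110 pc3: +8 =56
r15=1111 pc4: +16 =72
r16=10000 pc1: +2 =74
r17=10001 pc2: +4 =78
r18=10010 pc2: +4 =82
r19=10011 pc3: +8 =90
r20=10100 pc2: +4 =94
r21=10101 pc3: +8 =102
r22=10110 pc3: +8 =110
r23=10111 pc4: +16 =126
r24=11000 pc2: +4 =130
r25=11001 pc3: +8 =138
r26=11010 pc3: +8 =146
r27=11011 pc4: +16 =162
r28=11100 pc3: +8 =170
r29=11101 pc4: +16 =186
r30=11110 pc4: +16 =202
r31=11111 pc5: +32 =234
r32=100000 pc1: +2 =236
r33=100001 pc2: +4 =240
r34=100010 pc2: +4 =244
r35=100011 pc3: +8 =252
r36=100100 pc2: +4 =256
r37=100101 pc3: +8 =264
r38=100110 pc3: +8 =272

Answer: 272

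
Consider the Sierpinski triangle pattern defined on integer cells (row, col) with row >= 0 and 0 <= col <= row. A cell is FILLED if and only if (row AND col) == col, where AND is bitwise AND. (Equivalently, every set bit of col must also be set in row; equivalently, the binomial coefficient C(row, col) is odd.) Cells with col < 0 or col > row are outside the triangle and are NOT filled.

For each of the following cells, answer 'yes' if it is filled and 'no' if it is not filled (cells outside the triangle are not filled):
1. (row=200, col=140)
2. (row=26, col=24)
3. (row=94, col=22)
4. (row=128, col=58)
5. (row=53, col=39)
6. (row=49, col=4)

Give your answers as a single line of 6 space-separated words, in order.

Answer: no yes yes no no no

Derivation:
(200,140): row=0b11001000, col=0b10001100, row AND col = 0b10001000 = 136; 136 != 140 -> empty
(26,24): row=0b11010, col=0b11000, row AND col = 0b11000 = 24; 24 == 24 -> filled
(94,22): row=0b1011110, col=0b10110, row AND col = 0b10110 = 22; 22 == 22 -> filled
(128,58): row=0b10000000, col=0b111010, row AND col = 0b0 = 0; 0 != 58 -> empty
(53,39): row=0b110101, col=0b100111, row AND col = 0b100101 = 37; 37 != 39 -> empty
(49,4): row=0b110001, col=0b100, row AND col = 0b0 = 0; 0 != 4 -> empty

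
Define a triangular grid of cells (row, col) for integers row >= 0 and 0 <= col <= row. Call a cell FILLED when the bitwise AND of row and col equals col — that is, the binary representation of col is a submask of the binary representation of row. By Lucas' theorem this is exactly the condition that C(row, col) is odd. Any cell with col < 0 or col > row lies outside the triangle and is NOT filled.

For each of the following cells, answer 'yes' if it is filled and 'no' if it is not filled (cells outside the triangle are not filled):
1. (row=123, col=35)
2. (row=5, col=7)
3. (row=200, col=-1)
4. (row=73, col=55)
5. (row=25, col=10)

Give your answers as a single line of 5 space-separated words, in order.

(123,35): row=0b1111011, col=0b100011, row AND col = 0b100011 = 35; 35 == 35 -> filled
(5,7): col outside [0, 5] -> not filled
(200,-1): col outside [0, 200] -> not filled
(73,55): row=0b1001001, col=0b110111, row AND col = 0b1 = 1; 1 != 55 -> empty
(25,10): row=0b11001, col=0b1010, row AND col = 0b1000 = 8; 8 != 10 -> empty

Answer: yes no no no no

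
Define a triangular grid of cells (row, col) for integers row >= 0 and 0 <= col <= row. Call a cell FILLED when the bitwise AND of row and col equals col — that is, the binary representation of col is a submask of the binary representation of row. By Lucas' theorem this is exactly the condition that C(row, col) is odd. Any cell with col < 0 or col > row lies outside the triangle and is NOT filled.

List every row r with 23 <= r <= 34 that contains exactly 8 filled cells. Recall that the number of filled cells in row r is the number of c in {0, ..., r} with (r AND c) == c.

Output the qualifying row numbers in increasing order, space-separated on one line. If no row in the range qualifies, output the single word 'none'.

Answer: 25 26 28

Derivation:
Row r has 2^popcount(r) filled cells, so we need popcount(r) = log2(8) = 3.
Scan r = 23..34 and keep those with exactly 3 one-bits:
r=23=10111 popcount=4 -> skip
r=24=11000 popcount=2 -> skip
r=25=11001 popcount=3 -> KEEP
r=26=11010 popcount=3 -> KEEP
r=27=11011 popcount=4 -> skip
r=28=11100 popcount=3 -> KEEP
r=29=11101 popcount=4 -> skip
r=30=11110 popcount=4 -> skip
r=31=11111 popcount=5 -> skip
r=32=100000 popcount=1 -> skip
r=33=100001 popcount=2 -> skip
r=34=100010 popcount=2 -> skip
Kept rows: 25 26 28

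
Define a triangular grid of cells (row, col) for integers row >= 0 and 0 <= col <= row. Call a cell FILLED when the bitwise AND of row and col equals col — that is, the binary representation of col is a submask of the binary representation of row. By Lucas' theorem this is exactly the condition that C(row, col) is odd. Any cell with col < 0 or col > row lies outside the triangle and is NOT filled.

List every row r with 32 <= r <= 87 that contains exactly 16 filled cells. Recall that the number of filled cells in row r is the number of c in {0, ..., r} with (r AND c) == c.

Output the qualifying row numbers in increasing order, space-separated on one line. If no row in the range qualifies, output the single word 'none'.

Row r has 2^popcount(r) filled cells, so we need popcount(r) = log2(16) = 4.
Scan r = 32..87 and keep those with exactly 4 one-bits:
r=32=100000 popcount=1 -> skip
r=33=100001 popcount=2 -> skip
r=34=100010 popcount=2 -> skip
r=35=100011 popcount=3 -> skip
r=36=100100 popcount=2 -> skip
r=37=100101 popcount=3 -> skip
r=38=100110 popcount=3 -> skip
r=39=100111 popcount=4 -> KEEP
r=40=101000 popcount=2 -> skip
r=41=101001 popcount=3 -> skip
r=42=101010 popcount=3 -> skip
r=43=101011 popcount=4 -> KEEP
r=44=101100 popcount=3 -> skip
r=45=101101 popcount=4 -> KEEP
r=46=101110 popcount=4 -> KEEP
r=47=101111 popcount=5 -> skip
r=48=110000 popcount=2 -> skip
r=49=110001 popcount=3 -> skip
r=50=110010 popcount=3 -> skip
r=51=110011 popcount=4 -> KEEP
r=52=110100 popcount=3 -> skip
r=53=110101 popcount=4 -> KEEP
r=54=110110 popcount=4 -> KEEP
r=55=110111 popcount=5 -> skip
r=56=111000 popcount=3 -> skip
r=57=111001 popcount=4 -> KEEP
r=58=111010 popcount=4 -> KEEP
r=59=111011 popcount=5 -> skip
r=60=111100 popcount=4 -> KEEP
r=61=111101 popcount=5 -> skip
r=62=111110 popcount=5 -> skip
r=63=111111 popcount=6 -> skip
r=64=1000000 popcount=1 -> skip
r=65=1000001 popcount=2 -> skip
r=66=1000010 popcount=2 -> skip
r=67=1000011 popcount=3 -> skip
r=68=1000100 popcount=2 -> skip
r=69=1000101 popcount=3 -> skip
r=70=1000110 popcount=3 -> skip
r=71=1000111 popcount=4 -> KEEP
r=72=1001000 popcount=2 -> skip
r=73=1001001 popcount=3 -> skip
r=74=1001010 popcount=3 -> skip
r=75=1001011 popcount=4 -> KEEP
r=76=1001100 popcount=3 -> skip
r=77=1001101 popcount=4 -> KEEP
r=78=1001110 popcount=4 -> KEEP
r=79=1001111 popcount=5 -> skip
r=80=1010000 popcount=2 -> skip
r=81=1010001 popcount=3 -> skip
r=82=1010010 popcount=3 -> skip
r=83=1010011 popcount=4 -> KEEP
r=84=1010100 popcount=3 -> skip
r=85=1010101 popcount=4 -> KEEP
r=86=1010110 popcount=4 -> KEEP
r=87=1010111 popcount=5 -> skip
Kept rows: 39 43 45 46 51 53 54 57 58 60 71 75 77 78 83 85 86

Answer: 39 43 45 46 51 53 54 57 58 60 71 75 77 78 83 85 86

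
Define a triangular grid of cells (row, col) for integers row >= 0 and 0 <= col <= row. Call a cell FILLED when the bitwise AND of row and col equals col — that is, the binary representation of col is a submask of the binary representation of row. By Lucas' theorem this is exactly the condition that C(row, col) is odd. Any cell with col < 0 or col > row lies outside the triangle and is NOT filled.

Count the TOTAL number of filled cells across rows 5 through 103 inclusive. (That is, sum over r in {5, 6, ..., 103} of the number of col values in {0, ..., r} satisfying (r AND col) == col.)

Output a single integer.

r5=101 pc2: +4 =4
r6=110 pc2: +4 =8
r7=111 pc3: +8 =16
r8=1000 pc1: +2 =18
r9=1001 pc2: +4 =22
r10=1010 pc2: +4 =26
r11=1011 pc3: +8 =34
r12=1100 pc2: +4 =38
r13=1101 pc3: +8 =46
r14=1110 pc3: +8 =54
r15=1111 pc4: +16 =70
r16=10000 pc1: +2 =72
r17=10001 pc2: +4 =76
r18=10010 pc2: +4 =80
r19=10011 pc3: +8 =88
r20=10100 pc2: +4 =92
r21=10101 pc3: +8 =100
r22=10110 pc3: +8 =108
r23=10111 pc4: +16 =124
r24=11000 pc2: +4 =128
r25=11001 pc3: +8 =136
r26=11010 pc3: +8 =144
r27=11011 pc4: +16 =160
r28=11100 pc3: +8 =168
r29=11101 pc4: +16 =184
r30=11110 pc4: +16 =200
r31=11111 pc5: +32 =232
r32=100000 pc1: +2 =234
r33=100001 pc2: +4 =238
r34=100010 pc2: +4 =242
r35=100011 pc3: +8 =250
r36=100100 pc2: +4 =254
r37=100101 pc3: +8 =262
r38=100110 pc3: +8 =270
r39=100111 pc4: +16 =286
r40=101000 pc2: +4 =290
r41=101001 pc3: +8 =298
r42=101010 pc3: +8 =306
r43=101011 pc4: +16 =322
r44=101100 pc3: +8 =330
r45=101101 pc4: +16 =346
r46=101110 pc4: +16 =362
r47=101111 pc5: +32 =394
r48=110000 pc2: +4 =398
r49=110001 pc3: +8 =406
r50=110010 pc3: +8 =414
r51=110011 pc4: +16 =430
r52=110100 pc3: +8 =438
r53=110101 pc4: +16 =454
r54=110110 pc4: +16 =470
r55=110111 pc5: +32 =502
r56=111000 pc3: +8 =510
r57=111001 pc4: +16 =526
r58=111010 pc4: +16 =542
r59=111011 pc5: +32 =574
r60=111100 pc4: +16 =590
r61=111101 pc5: +32 =622
r62=111110 pc5: +32 =654
r63=111111 pc6: +64 =718
r64=1000000 pc1: +2 =720
r65=1000001 pc2: +4 =724
r66=1000010 pc2: +4 =728
r67=1000011 pc3: +8 =736
r68=1000100 pc2: +4 =740
r69=1000101 pc3: +8 =748
r70=1000110 pc3: +8 =756
r71=1000111 pc4: +16 =772
r72=1001000 pc2: +4 =776
r73=1001001 pc3: +8 =784
r74=1001010 pc3: +8 =792
r75=1001011 pc4: +16 =808
r76=1001100 pc3: +8 =816
r77=1001101 pc4: +16 =832
r78=1001110 pc4: +16 =848
r79=1001111 pc5: +32 =880
r80=1010000 pc2: +4 =884
r81=1010001 pc3: +8 =892
r82=1010010 pc3: +8 =900
r83=1010011 pc4: +16 =916
r84=1010100 pc3: +8 =924
r85=1010101 pc4: +16 =940
r86=1010110 pc4: +16 =956
r87=1010111 pc5: +32 =988
r88=1011000 pc3: +8 =996
r89=1011001 pc4: +16 =1012
r90=1011010 pc4: +16 =1028
r91=1011011 pc5: +32 =1060
r92=1011100 pc4: +16 =1076
r93=1011101 pc5: +32 =1108
r94=1011110 pc5: +32 =1140
r95=1011111 pc6: +64 =1204
r96=1100000 pc2: +4 =1208
r97=1100001 pc3: +8 =1216
r98=1100010 pc3: +8 =1224
r99=1100011 pc4: +16 =1240
r100=1100100 pc3: +8 =1248
r101=1100101 pc4: +16 =1264
r102=1100110 pc4: +16 =1280
r103=1100111 pc5: +32 =1312

Answer: 1312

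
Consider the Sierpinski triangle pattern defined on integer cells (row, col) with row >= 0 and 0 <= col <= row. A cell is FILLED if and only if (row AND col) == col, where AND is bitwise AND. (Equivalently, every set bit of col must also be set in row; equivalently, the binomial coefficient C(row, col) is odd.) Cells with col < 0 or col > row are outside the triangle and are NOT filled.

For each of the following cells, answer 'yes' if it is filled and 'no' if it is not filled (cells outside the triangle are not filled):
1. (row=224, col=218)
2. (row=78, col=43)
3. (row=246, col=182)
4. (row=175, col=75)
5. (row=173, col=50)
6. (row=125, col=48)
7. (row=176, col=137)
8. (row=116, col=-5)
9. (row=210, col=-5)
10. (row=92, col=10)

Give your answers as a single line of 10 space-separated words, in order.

(224,218): row=0b11100000, col=0b11011010, row AND col = 0b11000000 = 192; 192 != 218 -> empty
(78,43): row=0b1001110, col=0b101011, row AND col = 0b1010 = 10; 10 != 43 -> empty
(246,182): row=0b11110110, col=0b10110110, row AND col = 0b10110110 = 182; 182 == 182 -> filled
(175,75): row=0b10101111, col=0b1001011, row AND col = 0b1011 = 11; 11 != 75 -> empty
(173,50): row=0b10101101, col=0b110010, row AND col = 0b100000 = 32; 32 != 50 -> empty
(125,48): row=0b1111101, col=0b110000, row AND col = 0b110000 = 48; 48 == 48 -> filled
(176,137): row=0b10110000, col=0b10001001, row AND col = 0b10000000 = 128; 128 != 137 -> empty
(116,-5): col outside [0, 116] -> not filled
(210,-5): col outside [0, 210] -> not filled
(92,10): row=0b1011100, col=0b1010, row AND col = 0b1000 = 8; 8 != 10 -> empty

Answer: no no yes no no yes no no no no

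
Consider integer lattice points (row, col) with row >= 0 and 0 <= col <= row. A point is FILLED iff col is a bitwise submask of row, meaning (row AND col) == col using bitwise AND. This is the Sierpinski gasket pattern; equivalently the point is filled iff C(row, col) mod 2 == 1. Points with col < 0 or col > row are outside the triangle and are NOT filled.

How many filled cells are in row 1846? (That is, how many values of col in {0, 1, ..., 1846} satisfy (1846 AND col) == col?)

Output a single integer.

Answer: 128

Derivation:
1846 in binary = 11100110110
popcount(1846) = number of 1-bits in 11100110110 = 7
A col c satisfies (1846 AND c) == c iff every set bit of c is also set in 1846; each of the 7 set bits of 1846 can independently be on or off in c.
count = 2^7 = 128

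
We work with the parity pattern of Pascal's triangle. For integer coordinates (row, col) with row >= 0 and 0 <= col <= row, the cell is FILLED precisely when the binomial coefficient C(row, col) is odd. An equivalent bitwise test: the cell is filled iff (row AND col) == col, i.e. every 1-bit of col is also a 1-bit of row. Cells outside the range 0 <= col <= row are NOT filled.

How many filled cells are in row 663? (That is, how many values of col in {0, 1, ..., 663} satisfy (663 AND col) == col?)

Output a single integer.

Answer: 64

Derivation:
663 in binary = 1010010111
popcount(663) = number of 1-bits in 1010010111 = 6
A col c satisfies (663 AND c) == c iff every set bit of c is also set in 663; each of the 6 set bits of 663 can independently be on or off in c.
count = 2^6 = 64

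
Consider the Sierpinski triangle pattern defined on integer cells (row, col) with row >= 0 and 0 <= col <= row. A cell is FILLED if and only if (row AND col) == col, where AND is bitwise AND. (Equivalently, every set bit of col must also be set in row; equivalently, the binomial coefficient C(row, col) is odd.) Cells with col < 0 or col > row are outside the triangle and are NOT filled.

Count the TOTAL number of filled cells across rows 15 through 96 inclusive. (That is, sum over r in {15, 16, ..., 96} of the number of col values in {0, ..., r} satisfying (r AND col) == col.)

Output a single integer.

Answer: 1154

Derivation:
r15=1111 pc4: +16 =16
r16=10000 pc1: +2 =18
r17=10001 pc2: +4 =22
r18=10010 pc2: +4 =26
r19=10011 pc3: +8 =34
r20=10100 pc2: +4 =38
r21=10101 pc3: +8 =46
r22=10110 pc3: +8 =54
r23=10111 pc4: +16 =70
r24=11000 pc2: +4 =74
r25=11001 pc3: +8 =82
r26=11010 pc3: +8 =90
r27=11011 pc4: +16 =106
r28=11100 pc3: +8 =114
r29=11101 pc4: +16 =130
r30=11110 pc4: +16 =146
r31=11111 pc5: +32 =178
r32=100000 pc1: +2 =180
r33=100001 pc2: +4 =184
r34=100010 pc2: +4 =188
r35=100011 pc3: +8 =196
r36=100100 pc2: +4 =200
r37=100101 pc3: +8 =208
r38=100110 pc3: +8 =216
r39=100111 pc4: +16 =232
r40=101000 pc2: +4 =236
r41=101001 pc3: +8 =244
r42=101010 pc3: +8 =252
r43=101011 pc4: +16 =268
r44=101100 pc3: +8 =276
r45=101101 pc4: +16 =292
r46=101110 pc4: +16 =308
r47=101111 pc5: +32 =340
r48=110000 pc2: +4 =344
r49=110001 pc3: +8 =352
r50=110010 pc3: +8 =360
r51=110011 pc4: +16 =376
r52=110100 pc3: +8 =384
r53=110101 pc4: +16 =400
r54=110110 pc4: +16 =416
r55=110111 pc5: +32 =448
r56=111000 pc3: +8 =456
r57=111001 pc4: +16 =472
r58=111010 pc4: +16 =488
r59=111011 pc5: +32 =520
r60=111100 pc4: +16 =536
r61=111101 pc5: +32 =568
r62=111110 pc5: +32 =600
r63=111111 pc6: +64 =664
r64=1000000 pc1: +2 =666
r65=1000001 pc2: +4 =670
r66=1000010 pc2: +4 =674
r67=1000011 pc3: +8 =682
r68=1000100 pc2: +4 =686
r69=1000101 pc3: +8 =694
r70=1000110 pc3: +8 =702
r71=1000111 pc4: +16 =718
r72=1001000 pc2: +4 =722
r73=1001001 pc3: +8 =730
r74=1001010 pc3: +8 =738
r75=1001011 pc4: +16 =754
r76=1001100 pc3: +8 =762
r77=1001101 pc4: +16 =778
r78=1001110 pc4: +16 =794
r79=1001111 pc5: +32 =826
r80=1010000 pc2: +4 =830
r81=1010001 pc3: +8 =838
r82=1010010 pc3: +8 =846
r83=1010011 pc4: +16 =862
r84=1010100 pc3: +8 =870
r85=1010101 pc4: +16 =886
r86=1010110 pc4: +16 =902
r87=1010111 pc5: +32 =934
r88=1011000 pc3: +8 =942
r89=1011001 pc4: +16 =958
r90=1011010 pc4: +16 =974
r91=1011011 pc5: +32 =1006
r92=1011100 pc4: +16 =1022
r93=1011101 pc5: +32 =1054
r94=1011110 pc5: +32 =1086
r95=1011111 pc6: +64 =1150
r96=1100000 pc2: +4 =1154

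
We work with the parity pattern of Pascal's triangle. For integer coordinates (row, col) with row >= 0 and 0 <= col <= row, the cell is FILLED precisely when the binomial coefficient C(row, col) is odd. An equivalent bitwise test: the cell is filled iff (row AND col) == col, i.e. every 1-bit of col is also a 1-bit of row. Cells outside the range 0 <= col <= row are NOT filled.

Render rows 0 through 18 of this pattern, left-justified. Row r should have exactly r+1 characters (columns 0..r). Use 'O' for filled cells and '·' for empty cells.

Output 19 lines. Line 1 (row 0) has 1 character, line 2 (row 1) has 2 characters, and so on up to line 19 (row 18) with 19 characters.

r0=0: O
r1=1: OO
r2=10: O·O
r3=11: OOOO
r4=100: O···O
r5=101: OO··OO
r6=110: O·O·O·O
r7=111: OOOOOOOO
r8=1000: O·······O
r9=1001: OO······OO
r10=1010: O·O·····O·O
r11=1011: OOOO····OOOO
r12=1100: O···O···O···O
r13=1101: OO··OO··OO··OO
r14=1110: O·O·O·O·O·O·O·O
r15=1111: OOOOOOOOOOOOOOOO
r16=10000: O···············O
r17=10001: OO··············OO
r18=10010: O·O·············O·O

Answer: O
OO
O·O
OOOO
O···O
OO··OO
O·O·O·O
OOOOOOOO
O·······O
OO······OO
O·O·····O·O
OOOO····OOOO
O···O···O···O
OO··OO··OO··OO
O·O·O·O·O·O·O·O
OOOOOOOOOOOOOOOO
O···············O
OO··············OO
O·O·············O·O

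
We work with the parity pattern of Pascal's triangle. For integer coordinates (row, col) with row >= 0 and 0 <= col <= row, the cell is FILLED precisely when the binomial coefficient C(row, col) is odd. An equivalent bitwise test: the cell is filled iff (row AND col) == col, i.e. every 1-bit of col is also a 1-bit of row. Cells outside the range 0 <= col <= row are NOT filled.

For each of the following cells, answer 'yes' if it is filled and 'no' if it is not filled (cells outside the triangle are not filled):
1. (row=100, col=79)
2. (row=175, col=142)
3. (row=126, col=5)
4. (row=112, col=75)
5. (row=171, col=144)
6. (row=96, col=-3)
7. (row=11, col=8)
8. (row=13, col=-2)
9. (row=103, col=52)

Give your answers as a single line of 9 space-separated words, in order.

(100,79): row=0b1100100, col=0b1001111, row AND col = 0b1000100 = 68; 68 != 79 -> empty
(175,142): row=0b10101111, col=0b10001110, row AND col = 0b10001110 = 142; 142 == 142 -> filled
(126,5): row=0b1111110, col=0b101, row AND col = 0b100 = 4; 4 != 5 -> empty
(112,75): row=0b1110000, col=0b1001011, row AND col = 0b1000000 = 64; 64 != 75 -> empty
(171,144): row=0b10101011, col=0b10010000, row AND col = 0b10000000 = 128; 128 != 144 -> empty
(96,-3): col outside [0, 96] -> not filled
(11,8): row=0b1011, col=0b1000, row AND col = 0b1000 = 8; 8 == 8 -> filled
(13,-2): col outside [0, 13] -> not filled
(103,52): row=0b1100111, col=0b110100, row AND col = 0b100100 = 36; 36 != 52 -> empty

Answer: no yes no no no no yes no no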